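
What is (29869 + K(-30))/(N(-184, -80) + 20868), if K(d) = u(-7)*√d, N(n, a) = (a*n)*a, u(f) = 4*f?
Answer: -29869/1156732 + 7*I*√30/289183 ≈ -0.025822 + 0.00013258*I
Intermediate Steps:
N(n, a) = n*a²
K(d) = -28*√d (K(d) = (4*(-7))*√d = -28*√d)
(29869 + K(-30))/(N(-184, -80) + 20868) = (29869 - 28*I*√30)/(-184*(-80)² + 20868) = (29869 - 28*I*√30)/(-184*6400 + 20868) = (29869 - 28*I*√30)/(-1177600 + 20868) = (29869 - 28*I*√30)/(-1156732) = (29869 - 28*I*√30)*(-1/1156732) = -29869/1156732 + 7*I*√30/289183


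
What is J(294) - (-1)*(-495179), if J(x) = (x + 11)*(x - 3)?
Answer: -406424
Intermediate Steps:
J(x) = (-3 + x)*(11 + x) (J(x) = (11 + x)*(-3 + x) = (-3 + x)*(11 + x))
J(294) - (-1)*(-495179) = (-33 + 294**2 + 8*294) - (-1)*(-495179) = (-33 + 86436 + 2352) - 1*495179 = 88755 - 495179 = -406424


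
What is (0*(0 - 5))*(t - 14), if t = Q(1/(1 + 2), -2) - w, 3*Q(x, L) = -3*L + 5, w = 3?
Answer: 0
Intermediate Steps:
Q(x, L) = 5/3 - L (Q(x, L) = (-3*L + 5)/3 = (5 - 3*L)/3 = 5/3 - L)
t = 2/3 (t = (5/3 - 1*(-2)) - 1*3 = (5/3 + 2) - 3 = 11/3 - 3 = 2/3 ≈ 0.66667)
(0*(0 - 5))*(t - 14) = (0*(0 - 5))*(2/3 - 14) = (0*(-5))*(-40/3) = 0*(-40/3) = 0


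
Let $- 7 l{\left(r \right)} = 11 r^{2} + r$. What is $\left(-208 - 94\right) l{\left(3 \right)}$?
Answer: $\frac{30804}{7} \approx 4400.6$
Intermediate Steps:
$l{\left(r \right)} = - \frac{11 r^{2}}{7} - \frac{r}{7}$ ($l{\left(r \right)} = - \frac{11 r^{2} + r}{7} = - \frac{r + 11 r^{2}}{7} = - \frac{11 r^{2}}{7} - \frac{r}{7}$)
$\left(-208 - 94\right) l{\left(3 \right)} = \left(-208 - 94\right) \left(\left(- \frac{1}{7}\right) 3 \left(1 + 11 \cdot 3\right)\right) = \left(-208 + \left(-145 + 51\right)\right) \left(\left(- \frac{1}{7}\right) 3 \left(1 + 33\right)\right) = \left(-208 - 94\right) \left(\left(- \frac{1}{7}\right) 3 \cdot 34\right) = \left(-302\right) \left(- \frac{102}{7}\right) = \frac{30804}{7}$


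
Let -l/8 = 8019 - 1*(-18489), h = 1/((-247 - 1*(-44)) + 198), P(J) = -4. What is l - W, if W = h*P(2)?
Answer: -1060324/5 ≈ -2.1206e+5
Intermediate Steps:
h = -⅕ (h = 1/((-247 + 44) + 198) = 1/(-203 + 198) = 1/(-5) = -⅕ ≈ -0.20000)
l = -212064 (l = -8*(8019 - 1*(-18489)) = -8*(8019 + 18489) = -8*26508 = -212064)
W = ⅘ (W = -⅕*(-4) = ⅘ ≈ 0.80000)
l - W = -212064 - 1*⅘ = -212064 - ⅘ = -1060324/5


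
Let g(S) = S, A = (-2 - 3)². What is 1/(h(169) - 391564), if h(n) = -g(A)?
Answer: -1/391589 ≈ -2.5537e-6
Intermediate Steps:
A = 25 (A = (-5)² = 25)
h(n) = -25 (h(n) = -1*25 = -25)
1/(h(169) - 391564) = 1/(-25 - 391564) = 1/(-391589) = -1/391589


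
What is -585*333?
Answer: -194805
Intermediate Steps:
-585*333 = -1*194805 = -194805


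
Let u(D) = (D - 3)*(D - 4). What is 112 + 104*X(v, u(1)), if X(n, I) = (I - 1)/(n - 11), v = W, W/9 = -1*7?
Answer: 3884/37 ≈ 104.97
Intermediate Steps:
W = -63 (W = 9*(-1*7) = 9*(-7) = -63)
v = -63
u(D) = (-4 + D)*(-3 + D) (u(D) = (-3 + D)*(-4 + D) = (-4 + D)*(-3 + D))
X(n, I) = (-1 + I)/(-11 + n)
112 + 104*X(v, u(1)) = 112 + 104*((-1 + (12 + 1² - 7*1))/(-11 - 63)) = 112 + 104*((-1 + (12 + 1 - 7))/(-74)) = 112 + 104*(-(-1 + 6)/74) = 112 + 104*(-1/74*5) = 112 + 104*(-5/74) = 112 - 260/37 = 3884/37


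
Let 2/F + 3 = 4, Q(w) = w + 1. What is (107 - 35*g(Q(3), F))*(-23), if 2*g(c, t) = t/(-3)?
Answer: -8188/3 ≈ -2729.3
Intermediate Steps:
Q(w) = 1 + w
F = 2 (F = 2/(-3 + 4) = 2/1 = 2*1 = 2)
g(c, t) = -t/6 (g(c, t) = (t/(-3))/2 = (t*(-⅓))/2 = (-t/3)/2 = -t/6)
(107 - 35*g(Q(3), F))*(-23) = (107 - (-35)*2/6)*(-23) = (107 - 35*(-⅓))*(-23) = (107 + 35/3)*(-23) = (356/3)*(-23) = -8188/3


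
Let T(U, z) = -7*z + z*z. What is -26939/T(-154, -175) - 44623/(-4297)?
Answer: 1305485667/136859450 ≈ 9.5389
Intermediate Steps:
T(U, z) = z**2 - 7*z (T(U, z) = -7*z + z**2 = z**2 - 7*z)
-26939/T(-154, -175) - 44623/(-4297) = -26939*(-1/(175*(-7 - 175))) - 44623/(-4297) = -26939/((-175*(-182))) - 44623*(-1/4297) = -26939/31850 + 44623/4297 = 1305485667/136859450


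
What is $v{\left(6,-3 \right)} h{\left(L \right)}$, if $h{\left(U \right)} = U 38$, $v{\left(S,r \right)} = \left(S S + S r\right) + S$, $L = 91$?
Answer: $82992$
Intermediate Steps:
$v{\left(S,r \right)} = S + S^{2} + S r$ ($v{\left(S,r \right)} = \left(S^{2} + S r\right) + S = S + S^{2} + S r$)
$h{\left(U \right)} = 38 U$
$v{\left(6,-3 \right)} h{\left(L \right)} = 6 \left(1 + 6 - 3\right) 38 \cdot 91 = 6 \cdot 4 \cdot 3458 = 24 \cdot 3458 = 82992$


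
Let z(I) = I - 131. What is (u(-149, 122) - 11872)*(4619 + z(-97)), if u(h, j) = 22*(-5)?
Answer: -52612962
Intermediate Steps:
u(h, j) = -110
z(I) = -131 + I
(u(-149, 122) - 11872)*(4619 + z(-97)) = (-110 - 11872)*(4619 + (-131 - 97)) = -11982*(4619 - 228) = -11982*4391 = -52612962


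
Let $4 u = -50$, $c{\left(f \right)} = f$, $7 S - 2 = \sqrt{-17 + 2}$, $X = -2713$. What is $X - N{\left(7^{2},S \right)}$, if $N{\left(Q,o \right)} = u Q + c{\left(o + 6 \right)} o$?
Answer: $- \frac{205995}{98} - \frac{46 i \sqrt{15}}{49} \approx -2102.0 - 3.6359 i$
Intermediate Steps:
$S = \frac{2}{7} + \frac{i \sqrt{15}}{7}$ ($S = \frac{2}{7} + \frac{\sqrt{-17 + 2}}{7} = \frac{2}{7} + \frac{\sqrt{-15}}{7} = \frac{2}{7} + \frac{i \sqrt{15}}{7} \approx 0.28571 + 0.55328 i$)
$u = - \frac{25}{2}$ ($u = \frac{1}{4} \left(-50\right) = - \frac{25}{2} \approx -12.5$)
$N{\left(Q,o \right)} = - \frac{25 Q}{2} + o \left(6 + o\right)$ ($N{\left(Q,o \right)} = - \frac{25 Q}{2} + \left(o + 6\right) o = - \frac{25 Q}{2} + \left(6 + o\right) o = - \frac{25 Q}{2} + o \left(6 + o\right)$)
$X - N{\left(7^{2},S \right)} = -2713 - \left(- \frac{25 \cdot 7^{2}}{2} + \left(\frac{2}{7} + \frac{i \sqrt{15}}{7}\right) \left(6 + \left(\frac{2}{7} + \frac{i \sqrt{15}}{7}\right)\right)\right) = -2713 - \left(\left(- \frac{25}{2}\right) 49 + \left(\frac{2}{7} + \frac{i \sqrt{15}}{7}\right) \left(\frac{44}{7} + \frac{i \sqrt{15}}{7}\right)\right) = -2713 - \left(- \frac{1225}{2} + \left(\frac{2}{7} + \frac{i \sqrt{15}}{7}\right) \left(\frac{44}{7} + \frac{i \sqrt{15}}{7}\right)\right) = -2713 + \left(\frac{1225}{2} - \left(\frac{2}{7} + \frac{i \sqrt{15}}{7}\right) \left(\frac{44}{7} + \frac{i \sqrt{15}}{7}\right)\right) = - \frac{4201}{2} - \left(\frac{2}{7} + \frac{i \sqrt{15}}{7}\right) \left(\frac{44}{7} + \frac{i \sqrt{15}}{7}\right)$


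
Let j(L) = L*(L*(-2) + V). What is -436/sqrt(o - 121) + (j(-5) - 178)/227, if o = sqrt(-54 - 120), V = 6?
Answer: -258/227 - 436/sqrt(-121 + I*sqrt(174)) ≈ -3.2812 + 39.461*I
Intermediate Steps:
o = I*sqrt(174) (o = sqrt(-174) = I*sqrt(174) ≈ 13.191*I)
j(L) = L*(6 - 2*L) (j(L) = L*(L*(-2) + 6) = L*(-2*L + 6) = L*(6 - 2*L))
-436/sqrt(o - 121) + (j(-5) - 178)/227 = -436/sqrt(I*sqrt(174) - 121) + (2*(-5)*(3 - 1*(-5)) - 178)/227 = -436/sqrt(-121 + I*sqrt(174)) + (2*(-5)*(3 + 5) - 178)*(1/227) = -436/sqrt(-121 + I*sqrt(174)) + (2*(-5)*8 - 178)*(1/227) = -436/sqrt(-121 + I*sqrt(174)) + (-80 - 178)*(1/227) = -436/sqrt(-121 + I*sqrt(174)) - 258*1/227 = -436/sqrt(-121 + I*sqrt(174)) - 258/227 = -258/227 - 436/sqrt(-121 + I*sqrt(174))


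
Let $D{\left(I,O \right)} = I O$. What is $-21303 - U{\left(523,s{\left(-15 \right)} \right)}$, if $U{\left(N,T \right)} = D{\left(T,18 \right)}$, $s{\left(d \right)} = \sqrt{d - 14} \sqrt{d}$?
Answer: $-21303 + 18 \sqrt{435} \approx -20928.0$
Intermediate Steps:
$s{\left(d \right)} = \sqrt{d} \sqrt{-14 + d}$ ($s{\left(d \right)} = \sqrt{d - 14} \sqrt{d} = \sqrt{-14 + d} \sqrt{d} = \sqrt{d} \sqrt{-14 + d}$)
$U{\left(N,T \right)} = 18 T$ ($U{\left(N,T \right)} = T 18 = 18 T$)
$-21303 - U{\left(523,s{\left(-15 \right)} \right)} = -21303 - 18 \sqrt{-15} \sqrt{-14 - 15} = -21303 - 18 i \sqrt{15} \sqrt{-29} = -21303 - 18 i \sqrt{15} i \sqrt{29} = -21303 - 18 \left(- \sqrt{435}\right) = -21303 - - 18 \sqrt{435} = -21303 + 18 \sqrt{435}$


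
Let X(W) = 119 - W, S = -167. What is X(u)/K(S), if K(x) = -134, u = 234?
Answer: 115/134 ≈ 0.85821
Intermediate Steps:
X(u)/K(S) = (119 - 1*234)/(-134) = (119 - 234)*(-1/134) = -115*(-1/134) = 115/134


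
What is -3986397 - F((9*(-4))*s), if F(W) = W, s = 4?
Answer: -3986253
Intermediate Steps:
-3986397 - F((9*(-4))*s) = -3986397 - 9*(-4)*4 = -3986397 - (-36)*4 = -3986397 - 1*(-144) = -3986397 + 144 = -3986253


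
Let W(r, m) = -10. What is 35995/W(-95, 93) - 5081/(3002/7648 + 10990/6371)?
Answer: -618960352617/103177262 ≈ -5999.0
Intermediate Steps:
35995/W(-95, 93) - 5081/(3002/7648 + 10990/6371) = 35995/(-10) - 5081/(3002/7648 + 10990/6371) = 35995*(-⅒) - 5081/(3002*(1/7648) + 10990*(1/6371)) = -7199/2 - 5081/(1501/3824 + 10990/6371) = -7199/2 - 5081/51588631/24362704 = -7199/2 - 5081*24362704/51588631 = -7199/2 - 123786899024/51588631 = -618960352617/103177262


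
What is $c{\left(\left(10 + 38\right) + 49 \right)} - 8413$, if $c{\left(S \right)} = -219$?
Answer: $-8632$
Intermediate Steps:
$c{\left(\left(10 + 38\right) + 49 \right)} - 8413 = -219 - 8413 = -8632$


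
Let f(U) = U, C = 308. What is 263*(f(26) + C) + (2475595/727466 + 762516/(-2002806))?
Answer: 7110436076661497/80942959422 ≈ 87845.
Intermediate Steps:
263*(f(26) + C) + (2475595/727466 + 762516/(-2002806)) = 263*(26 + 308) + (2475595/727466 + 762516/(-2002806)) = 263*334 + (2475595*(1/727466) + 762516*(-1/2002806)) = 87842 + (2475595/727466 - 42362/111267) = 87842 + 244635114173/80942959422 = 7110436076661497/80942959422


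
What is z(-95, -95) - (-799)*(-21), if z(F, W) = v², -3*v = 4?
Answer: -150995/9 ≈ -16777.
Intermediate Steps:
v = -4/3 (v = -⅓*4 = -4/3 ≈ -1.3333)
z(F, W) = 16/9 (z(F, W) = (-4/3)² = 16/9)
z(-95, -95) - (-799)*(-21) = 16/9 - (-799)*(-21) = 16/9 - 1*16779 = 16/9 - 16779 = -150995/9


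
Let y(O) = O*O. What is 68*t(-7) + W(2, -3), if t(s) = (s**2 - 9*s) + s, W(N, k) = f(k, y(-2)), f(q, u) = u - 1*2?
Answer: 7142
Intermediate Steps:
y(O) = O**2
f(q, u) = -2 + u (f(q, u) = u - 2 = -2 + u)
W(N, k) = 2 (W(N, k) = -2 + (-2)**2 = -2 + 4 = 2)
t(s) = s**2 - 8*s
68*t(-7) + W(2, -3) = 68*(-7*(-8 - 7)) + 2 = 68*(-7*(-15)) + 2 = 68*105 + 2 = 7140 + 2 = 7142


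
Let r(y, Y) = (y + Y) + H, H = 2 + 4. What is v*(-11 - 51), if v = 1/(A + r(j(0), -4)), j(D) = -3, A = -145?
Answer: 31/73 ≈ 0.42466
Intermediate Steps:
H = 6
r(y, Y) = 6 + Y + y (r(y, Y) = (y + Y) + 6 = (Y + y) + 6 = 6 + Y + y)
v = -1/146 (v = 1/(-145 + (6 - 4 - 3)) = 1/(-145 - 1) = 1/(-146) = -1/146 ≈ -0.0068493)
v*(-11 - 51) = -(-11 - 51)/146 = -1/146*(-62) = 31/73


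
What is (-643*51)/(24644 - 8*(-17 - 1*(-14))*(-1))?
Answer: -32793/24620 ≈ -1.3320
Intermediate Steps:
(-643*51)/(24644 - 8*(-17 - 1*(-14))*(-1)) = -32793/(24644 - 8*(-17 + 14)*(-1)) = -32793/(24644 - 8*(-3)*(-1)) = -32793/(24644 - (-24)*(-1)) = -32793/(24644 - 1*24) = -32793/(24644 - 24) = -32793/24620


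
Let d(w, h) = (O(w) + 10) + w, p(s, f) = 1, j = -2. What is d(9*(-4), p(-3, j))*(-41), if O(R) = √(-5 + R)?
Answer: 1066 - 41*I*√41 ≈ 1066.0 - 262.53*I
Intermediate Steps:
d(w, h) = 10 + w + √(-5 + w) (d(w, h) = (√(-5 + w) + 10) + w = (10 + √(-5 + w)) + w = 10 + w + √(-5 + w))
d(9*(-4), p(-3, j))*(-41) = (10 + 9*(-4) + √(-5 + 9*(-4)))*(-41) = (10 - 36 + √(-5 - 36))*(-41) = (10 - 36 + √(-41))*(-41) = (10 - 36 + I*√41)*(-41) = (-26 + I*√41)*(-41) = 1066 - 41*I*√41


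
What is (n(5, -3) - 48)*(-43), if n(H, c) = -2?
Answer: 2150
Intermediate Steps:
(n(5, -3) - 48)*(-43) = (-2 - 48)*(-43) = -50*(-43) = 2150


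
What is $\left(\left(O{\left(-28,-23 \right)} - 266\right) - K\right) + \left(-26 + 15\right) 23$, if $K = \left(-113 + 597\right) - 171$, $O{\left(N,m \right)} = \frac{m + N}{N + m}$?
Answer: $-831$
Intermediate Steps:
$O{\left(N,m \right)} = 1$ ($O{\left(N,m \right)} = \frac{N + m}{N + m} = 1$)
$K = 313$ ($K = 484 - 171 = 313$)
$\left(\left(O{\left(-28,-23 \right)} - 266\right) - K\right) + \left(-26 + 15\right) 23 = \left(\left(1 - 266\right) - 313\right) + \left(-26 + 15\right) 23 = \left(\left(1 - 266\right) - 313\right) - 253 = \left(-265 - 313\right) - 253 = -578 - 253 = -831$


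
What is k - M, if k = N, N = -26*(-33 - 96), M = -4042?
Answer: 7396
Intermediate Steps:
N = 3354 (N = -26*(-129) = 3354)
k = 3354
k - M = 3354 - 1*(-4042) = 3354 + 4042 = 7396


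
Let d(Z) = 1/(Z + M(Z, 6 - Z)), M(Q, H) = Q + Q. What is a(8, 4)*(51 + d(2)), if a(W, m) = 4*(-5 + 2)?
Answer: -614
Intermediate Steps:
M(Q, H) = 2*Q
a(W, m) = -12 (a(W, m) = 4*(-3) = -12)
d(Z) = 1/(3*Z) (d(Z) = 1/(Z + 2*Z) = 1/(3*Z))
a(8, 4)*(51 + d(2)) = -12*(51 + (⅓)/2) = -12*(51 + (⅓)*(½)) = -12*(51 + ⅙) = -12*307/6 = -614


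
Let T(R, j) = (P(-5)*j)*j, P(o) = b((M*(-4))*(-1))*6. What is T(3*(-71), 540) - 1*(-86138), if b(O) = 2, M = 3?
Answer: 3585338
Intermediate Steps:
P(o) = 12 (P(o) = 2*6 = 12)
T(R, j) = 12*j**2 (T(R, j) = (12*j)*j = 12*j**2)
T(3*(-71), 540) - 1*(-86138) = 12*540**2 - 1*(-86138) = 12*291600 + 86138 = 3499200 + 86138 = 3585338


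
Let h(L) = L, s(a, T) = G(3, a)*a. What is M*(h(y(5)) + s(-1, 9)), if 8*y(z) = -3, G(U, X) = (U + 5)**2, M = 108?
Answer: -13905/2 ≈ -6952.5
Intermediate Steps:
G(U, X) = (5 + U)**2
s(a, T) = 64*a (s(a, T) = (5 + 3)**2*a = 8**2*a = 64*a)
y(z) = -3/8 (y(z) = (1/8)*(-3) = -3/8)
M*(h(y(5)) + s(-1, 9)) = 108*(-3/8 + 64*(-1)) = 108*(-3/8 - 64) = 108*(-515/8) = -13905/2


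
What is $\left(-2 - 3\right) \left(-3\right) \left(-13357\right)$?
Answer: $-200355$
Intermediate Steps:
$\left(-2 - 3\right) \left(-3\right) \left(-13357\right) = \left(-5\right) \left(-3\right) \left(-13357\right) = 15 \left(-13357\right) = -200355$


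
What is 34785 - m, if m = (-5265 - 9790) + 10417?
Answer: 39423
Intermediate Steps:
m = -4638 (m = -15055 + 10417 = -4638)
34785 - m = 34785 - 1*(-4638) = 34785 + 4638 = 39423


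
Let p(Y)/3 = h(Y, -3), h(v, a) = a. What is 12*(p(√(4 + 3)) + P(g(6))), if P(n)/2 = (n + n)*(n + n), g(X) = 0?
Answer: -108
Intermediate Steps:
P(n) = 8*n² (P(n) = 2*((n + n)*(n + n)) = 2*((2*n)*(2*n)) = 2*(4*n²) = 8*n²)
p(Y) = -9 (p(Y) = 3*(-3) = -9)
12*(p(√(4 + 3)) + P(g(6))) = 12*(-9 + 8*0²) = 12*(-9 + 8*0) = 12*(-9 + 0) = 12*(-9) = -108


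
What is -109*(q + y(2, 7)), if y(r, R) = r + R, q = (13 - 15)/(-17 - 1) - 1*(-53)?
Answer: -60931/9 ≈ -6770.1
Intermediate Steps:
q = 478/9 (q = -2/(-18) + 53 = -2*(-1/18) + 53 = 1/9 + 53 = 478/9 ≈ 53.111)
y(r, R) = R + r
-109*(q + y(2, 7)) = -109*(478/9 + (7 + 2)) = -109*(478/9 + 9) = -109*559/9 = -60931/9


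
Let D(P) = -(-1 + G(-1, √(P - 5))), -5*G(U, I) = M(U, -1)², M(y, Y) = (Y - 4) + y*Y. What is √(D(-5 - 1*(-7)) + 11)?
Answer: 2*√95/5 ≈ 3.8987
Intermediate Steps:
M(y, Y) = -4 + Y + Y*y (M(y, Y) = (-4 + Y) + Y*y = -4 + Y + Y*y)
G(U, I) = -(-5 - U)²/5 (G(U, I) = -(-4 - 1 - U)²/5 = -(-5 - U)²/5)
D(P) = 21/5 (D(P) = -(-1 - (5 - 1)²/5) = -(-1 - ⅕*4²) = -(-1 - ⅕*16) = -(-1 - 16/5) = -1*(-21/5) = 21/5)
√(D(-5 - 1*(-7)) + 11) = √(21/5 + 11) = √(76/5) = 2*√95/5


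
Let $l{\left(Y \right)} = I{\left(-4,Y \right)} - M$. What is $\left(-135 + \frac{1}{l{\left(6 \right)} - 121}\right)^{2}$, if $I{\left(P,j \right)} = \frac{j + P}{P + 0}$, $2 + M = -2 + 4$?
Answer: $\frac{1076299249}{59049} \approx 18227.0$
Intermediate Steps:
$M = 0$ ($M = -2 + \left(-2 + 4\right) = -2 + 2 = 0$)
$I{\left(P,j \right)} = \frac{P + j}{P}$
$l{\left(Y \right)} = 1 - \frac{Y}{4}$ ($l{\left(Y \right)} = \frac{-4 + Y}{-4} - 0 = - \frac{-4 + Y}{4} + 0 = \left(1 - \frac{Y}{4}\right) + 0 = 1 - \frac{Y}{4}$)
$\left(-135 + \frac{1}{l{\left(6 \right)} - 121}\right)^{2} = \left(-135 + \frac{1}{\left(1 - \frac{3}{2}\right) - 121}\right)^{2} = \left(-135 + \frac{1}{- \frac{1}{2} - 121}\right)^{2} = \left(-135 + \frac{1}{- \frac{243}{2}}\right)^{2} = \left(-135 - \frac{2}{243}\right)^{2} = \left(- \frac{32807}{243}\right)^{2} = \frac{1076299249}{59049}$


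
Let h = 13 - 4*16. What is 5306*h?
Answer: -270606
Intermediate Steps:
h = -51 (h = 13 - 64 = -51)
5306*h = 5306*(-51) = -270606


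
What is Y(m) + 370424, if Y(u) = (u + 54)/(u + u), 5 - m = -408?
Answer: 305970691/826 ≈ 3.7042e+5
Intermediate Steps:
m = 413 (m = 5 - 1*(-408) = 5 + 408 = 413)
Y(u) = (54 + u)/(2*u) (Y(u) = (54 + u)/((2*u)) = (54 + u)*(1/(2*u)) = (54 + u)/(2*u))
Y(m) + 370424 = (½)*(54 + 413)/413 + 370424 = (½)*(1/413)*467 + 370424 = 467/826 + 370424 = 305970691/826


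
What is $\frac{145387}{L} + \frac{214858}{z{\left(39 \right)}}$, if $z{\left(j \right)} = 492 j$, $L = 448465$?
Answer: $\frac{49572989363}{4302573210} \approx 11.522$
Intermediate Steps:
$\frac{145387}{L} + \frac{214858}{z{\left(39 \right)}} = \frac{145387}{448465} + \frac{214858}{492 \cdot 39} = 145387 \cdot \frac{1}{448465} + \frac{214858}{19188} = \frac{145387}{448465} + 214858 \cdot \frac{1}{19188} = \frac{145387}{448465} + \frac{107429}{9594} = \frac{49572989363}{4302573210}$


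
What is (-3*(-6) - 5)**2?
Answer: 169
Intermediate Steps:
(-3*(-6) - 5)**2 = (18 - 5)**2 = 13**2 = 169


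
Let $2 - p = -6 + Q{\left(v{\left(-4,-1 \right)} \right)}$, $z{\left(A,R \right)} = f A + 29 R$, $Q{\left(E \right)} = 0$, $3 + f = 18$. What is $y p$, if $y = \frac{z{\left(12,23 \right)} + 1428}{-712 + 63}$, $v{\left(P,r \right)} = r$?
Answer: $- \frac{18200}{649} \approx -28.043$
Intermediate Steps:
$f = 15$ ($f = -3 + 18 = 15$)
$z{\left(A,R \right)} = 15 A + 29 R$
$y = - \frac{2275}{649}$ ($y = \frac{\left(15 \cdot 12 + 29 \cdot 23\right) + 1428}{-712 + 63} = \frac{\left(180 + 667\right) + 1428}{-649} = \left(847 + 1428\right) \left(- \frac{1}{649}\right) = 2275 \left(- \frac{1}{649}\right) = - \frac{2275}{649} \approx -3.5054$)
$p = 8$ ($p = 2 - \left(-6 + 0\right) = 2 - -6 = 2 + 6 = 8$)
$y p = \left(- \frac{2275}{649}\right) 8 = - \frac{18200}{649}$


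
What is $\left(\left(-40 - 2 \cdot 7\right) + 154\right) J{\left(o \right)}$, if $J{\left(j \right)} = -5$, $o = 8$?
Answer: $-500$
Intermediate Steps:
$\left(\left(-40 - 2 \cdot 7\right) + 154\right) J{\left(o \right)} = \left(\left(-40 - 2 \cdot 7\right) + 154\right) \left(-5\right) = \left(\left(-40 - 14\right) + 154\right) \left(-5\right) = \left(-54 + 154\right) \left(-5\right) = 100 \left(-5\right) = -500$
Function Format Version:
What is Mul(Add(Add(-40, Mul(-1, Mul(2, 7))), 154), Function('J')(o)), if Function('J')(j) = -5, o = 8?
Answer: -500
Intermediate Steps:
Mul(Add(Add(-40, Mul(-1, Mul(2, 7))), 154), Function('J')(o)) = Mul(Add(Add(-40, Mul(-1, Mul(2, 7))), 154), -5) = Mul(Add(Add(-40, Mul(-1, 14)), 154), -5) = Mul(Add(Add(-40, -14), 154), -5) = Mul(Add(-54, 154), -5) = Mul(100, -5) = -500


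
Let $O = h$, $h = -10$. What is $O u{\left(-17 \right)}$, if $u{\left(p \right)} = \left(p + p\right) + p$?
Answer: $510$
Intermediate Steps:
$u{\left(p \right)} = 3 p$ ($u{\left(p \right)} = 2 p + p = 3 p$)
$O = -10$
$O u{\left(-17 \right)} = - 10 \cdot 3 \left(-17\right) = \left(-10\right) \left(-51\right) = 510$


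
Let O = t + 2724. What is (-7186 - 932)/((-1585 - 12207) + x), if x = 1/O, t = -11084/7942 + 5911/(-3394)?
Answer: 148846084925373/252880653927725 ≈ 0.58860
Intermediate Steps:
t = -42282129/13477574 (t = -11084*1/7942 + 5911*(-1/3394) = -5542/3971 - 5911/3394 = -42282129/13477574 ≈ -3.1372)
O = 36670629447/13477574 (O = -42282129/13477574 + 2724 = 36670629447/13477574 ≈ 2720.9)
x = 13477574/36670629447 (x = 1/(36670629447/13477574) = 13477574/36670629447 ≈ 0.00036753)
(-7186 - 932)/((-1585 - 12207) + x) = (-7186 - 932)/((-1585 - 12207) + 13477574/36670629447) = -8118/(-13792 + 13477574/36670629447) = -8118/(-505761307855450/36670629447) = -8118*(-36670629447/505761307855450) = 148846084925373/252880653927725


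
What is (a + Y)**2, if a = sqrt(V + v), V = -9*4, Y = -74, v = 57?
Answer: (74 - sqrt(21))**2 ≈ 4818.8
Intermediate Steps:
V = -36
a = sqrt(21) (a = sqrt(-36 + 57) = sqrt(21) ≈ 4.5826)
(a + Y)**2 = (sqrt(21) - 74)**2 = (-74 + sqrt(21))**2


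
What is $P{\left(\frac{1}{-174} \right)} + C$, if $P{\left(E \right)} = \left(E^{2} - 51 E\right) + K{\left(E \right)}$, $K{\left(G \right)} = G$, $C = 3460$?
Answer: $\frac{104763661}{30276} \approx 3460.3$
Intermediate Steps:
$P{\left(E \right)} = E^{2} - 50 E$ ($P{\left(E \right)} = \left(E^{2} - 51 E\right) + E = E^{2} - 50 E$)
$P{\left(\frac{1}{-174} \right)} + C = \frac{-50 + \frac{1}{-174}}{-174} + 3460 = - \frac{-50 - \frac{1}{174}}{174} + 3460 = \left(- \frac{1}{174}\right) \left(- \frac{8701}{174}\right) + 3460 = \frac{8701}{30276} + 3460 = \frac{104763661}{30276}$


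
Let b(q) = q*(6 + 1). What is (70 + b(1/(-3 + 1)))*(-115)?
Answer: -15295/2 ≈ -7647.5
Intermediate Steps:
b(q) = 7*q (b(q) = q*7 = 7*q)
(70 + b(1/(-3 + 1)))*(-115) = (70 + 7/(-3 + 1))*(-115) = (70 + 7/(-2))*(-115) = (70 + 7*(-½))*(-115) = (70 - 7/2)*(-115) = (133/2)*(-115) = -15295/2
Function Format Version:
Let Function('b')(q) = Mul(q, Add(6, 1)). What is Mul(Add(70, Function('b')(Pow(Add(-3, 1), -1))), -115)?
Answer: Rational(-15295, 2) ≈ -7647.5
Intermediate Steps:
Function('b')(q) = Mul(7, q) (Function('b')(q) = Mul(q, 7) = Mul(7, q))
Mul(Add(70, Function('b')(Pow(Add(-3, 1), -1))), -115) = Mul(Add(70, Mul(7, Pow(Add(-3, 1), -1))), -115) = Mul(Add(70, Mul(7, Pow(-2, -1))), -115) = Mul(Add(70, Mul(7, Rational(-1, 2))), -115) = Mul(Add(70, Rational(-7, 2)), -115) = Mul(Rational(133, 2), -115) = Rational(-15295, 2)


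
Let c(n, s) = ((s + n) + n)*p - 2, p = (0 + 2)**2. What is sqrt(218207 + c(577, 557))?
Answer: sqrt(225049) ≈ 474.39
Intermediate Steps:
p = 4 (p = 2**2 = 4)
c(n, s) = -2 + 4*s + 8*n (c(n, s) = ((s + n) + n)*4 - 2 = ((n + s) + n)*4 - 2 = (s + 2*n)*4 - 2 = (4*s + 8*n) - 2 = -2 + 4*s + 8*n)
sqrt(218207 + c(577, 557)) = sqrt(218207 + (-2 + 4*557 + 8*577)) = sqrt(218207 + (-2 + 2228 + 4616)) = sqrt(218207 + 6842) = sqrt(225049)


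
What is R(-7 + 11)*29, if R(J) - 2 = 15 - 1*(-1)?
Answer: 522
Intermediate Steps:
R(J) = 18 (R(J) = 2 + (15 - 1*(-1)) = 2 + (15 + 1) = 2 + 16 = 18)
R(-7 + 11)*29 = 18*29 = 522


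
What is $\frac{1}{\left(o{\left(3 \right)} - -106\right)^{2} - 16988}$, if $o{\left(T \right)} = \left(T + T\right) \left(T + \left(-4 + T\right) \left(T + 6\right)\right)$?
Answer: $- \frac{1}{12088} \approx -8.2727 \cdot 10^{-5}$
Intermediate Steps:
$o{\left(T \right)} = 2 T \left(T + \left(-4 + T\right) \left(6 + T\right)\right)$
$\frac{1}{\left(o{\left(3 \right)} - -106\right)^{2} - 16988} = \frac{1}{\left(2 \cdot 3 \left(-24 + 3^{2} + 3 \cdot 3\right) - -106\right)^{2} - 16988} = \frac{1}{\left(2 \cdot 3 \left(-24 + 9 + 9\right) + 106\right)^{2} - 16988} = \frac{1}{\left(2 \cdot 3 \left(-6\right) + 106\right)^{2} - 16988} = \frac{1}{\left(-36 + 106\right)^{2} - 16988} = \frac{1}{70^{2} - 16988} = \frac{1}{4900 - 16988} = \frac{1}{-12088} = - \frac{1}{12088}$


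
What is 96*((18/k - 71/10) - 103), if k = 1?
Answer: -44208/5 ≈ -8841.6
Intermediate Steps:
96*((18/k - 71/10) - 103) = 96*((18/1 - 71/10) - 103) = 96*((18*1 - 71*⅒) - 103) = 96*((18 - 71/10) - 103) = 96*(109/10 - 103) = 96*(-921/10) = -44208/5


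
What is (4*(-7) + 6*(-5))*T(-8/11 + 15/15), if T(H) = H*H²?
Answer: -1566/1331 ≈ -1.1766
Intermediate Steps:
T(H) = H³
(4*(-7) + 6*(-5))*T(-8/11 + 15/15) = (4*(-7) + 6*(-5))*(-8/11 + 15/15)³ = (-28 - 30)*(-8*1/11 + 15*(1/15))³ = -58*(-8/11 + 1)³ = -58*(3/11)³ = -58*27/1331 = -1566/1331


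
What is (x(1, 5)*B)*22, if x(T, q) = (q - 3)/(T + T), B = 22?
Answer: 484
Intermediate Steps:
x(T, q) = (-3 + q)/(2*T) (x(T, q) = (-3 + q)/((2*T)) = (-3 + q)*(1/(2*T)) = (-3 + q)/(2*T))
(x(1, 5)*B)*22 = (((1/2)*(-3 + 5)/1)*22)*22 = (((1/2)*1*2)*22)*22 = (1*22)*22 = 22*22 = 484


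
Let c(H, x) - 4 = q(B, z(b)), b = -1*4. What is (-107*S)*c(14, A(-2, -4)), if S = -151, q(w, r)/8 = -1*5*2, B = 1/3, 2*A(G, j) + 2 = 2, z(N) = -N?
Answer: -1227932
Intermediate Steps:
b = -4
A(G, j) = 0 (A(G, j) = -1 + (1/2)*2 = -1 + 1 = 0)
B = 1/3 ≈ 0.33333
q(w, r) = -80 (q(w, r) = 8*(-1*5*2) = 8*(-5*2) = 8*(-10) = -80)
c(H, x) = -76 (c(H, x) = 4 - 80 = -76)
(-107*S)*c(14, A(-2, -4)) = -107*(-151)*(-76) = 16157*(-76) = -1227932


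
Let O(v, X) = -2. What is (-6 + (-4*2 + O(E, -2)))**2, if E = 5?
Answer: 256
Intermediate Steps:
(-6 + (-4*2 + O(E, -2)))**2 = (-6 + (-4*2 - 2))**2 = (-6 + (-8 - 2))**2 = (-6 - 10)**2 = (-16)**2 = 256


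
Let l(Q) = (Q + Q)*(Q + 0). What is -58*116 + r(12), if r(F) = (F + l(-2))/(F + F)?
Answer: -40363/6 ≈ -6727.2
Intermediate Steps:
l(Q) = 2*Q² (l(Q) = (2*Q)*Q = 2*Q²)
r(F) = (8 + F)/(2*F) (r(F) = (F + 2*(-2)²)/(F + F) = (F + 2*4)/((2*F)) = (F + 8)*(1/(2*F)) = (8 + F)*(1/(2*F)) = (8 + F)/(2*F))
-58*116 + r(12) = -58*116 + (½)*(8 + 12)/12 = -6728 + (½)*(1/12)*20 = -6728 + ⅚ = -40363/6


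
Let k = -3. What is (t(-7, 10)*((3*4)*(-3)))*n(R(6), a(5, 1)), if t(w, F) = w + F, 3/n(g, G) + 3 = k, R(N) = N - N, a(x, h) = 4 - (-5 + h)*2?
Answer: 54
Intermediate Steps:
a(x, h) = 14 - 2*h (a(x, h) = 4 - (-10 + 2*h) = 4 + (10 - 2*h) = 14 - 2*h)
R(N) = 0
n(g, G) = -½ (n(g, G) = 3/(-3 - 3) = 3/(-6) = 3*(-⅙) = -½)
t(w, F) = F + w
(t(-7, 10)*((3*4)*(-3)))*n(R(6), a(5, 1)) = ((10 - 7)*((3*4)*(-3)))*(-½) = (3*(12*(-3)))*(-½) = (3*(-36))*(-½) = -108*(-½) = 54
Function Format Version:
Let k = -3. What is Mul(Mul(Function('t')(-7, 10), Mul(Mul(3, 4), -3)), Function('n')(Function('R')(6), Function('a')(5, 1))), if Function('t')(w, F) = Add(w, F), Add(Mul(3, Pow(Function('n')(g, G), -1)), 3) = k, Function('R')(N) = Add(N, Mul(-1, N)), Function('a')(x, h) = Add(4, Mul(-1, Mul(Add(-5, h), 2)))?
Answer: 54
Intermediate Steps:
Function('a')(x, h) = Add(14, Mul(-2, h)) (Function('a')(x, h) = Add(4, Mul(-1, Add(-10, Mul(2, h)))) = Add(4, Add(10, Mul(-2, h))) = Add(14, Mul(-2, h)))
Function('R')(N) = 0
Function('n')(g, G) = Rational(-1, 2) (Function('n')(g, G) = Mul(3, Pow(Add(-3, -3), -1)) = Mul(3, Pow(-6, -1)) = Mul(3, Rational(-1, 6)) = Rational(-1, 2))
Function('t')(w, F) = Add(F, w)
Mul(Mul(Function('t')(-7, 10), Mul(Mul(3, 4), -3)), Function('n')(Function('R')(6), Function('a')(5, 1))) = Mul(Mul(Add(10, -7), Mul(Mul(3, 4), -3)), Rational(-1, 2)) = Mul(Mul(3, Mul(12, -3)), Rational(-1, 2)) = Mul(Mul(3, -36), Rational(-1, 2)) = Mul(-108, Rational(-1, 2)) = 54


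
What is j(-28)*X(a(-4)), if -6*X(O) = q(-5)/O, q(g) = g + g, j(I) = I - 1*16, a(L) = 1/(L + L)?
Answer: 1760/3 ≈ 586.67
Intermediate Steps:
a(L) = 1/(2*L)
j(I) = -16 + I (j(I) = I - 16 = -16 + I)
q(g) = 2*g
X(O) = 5/(3*O) (X(O) = -2*(-5)/(6*O) = -(-5)/(3*O) = 5/(3*O))
j(-28)*X(a(-4)) = (-16 - 28)*(5/(3*(((1/2)/(-4))))) = -220/(3*((1/2)*(-1/4))) = -220/(3*(-1/8)) = -220*(-8)/3 = -44*(-40/3) = 1760/3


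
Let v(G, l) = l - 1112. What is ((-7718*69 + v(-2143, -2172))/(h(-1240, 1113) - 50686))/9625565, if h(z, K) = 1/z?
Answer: 132884848/120994586047433 ≈ 1.0983e-6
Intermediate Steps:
v(G, l) = -1112 + l
((-7718*69 + v(-2143, -2172))/(h(-1240, 1113) - 50686))/9625565 = ((-7718*69 + (-1112 - 2172))/(1/(-1240) - 50686))/9625565 = ((-532542 - 3284)/(-1/1240 - 50686))*(1/9625565) = -535826/(-62850641/1240)*(1/9625565) = -535826*(-1240/62850641)*(1/9625565) = (664424240/62850641)*(1/9625565) = 132884848/120994586047433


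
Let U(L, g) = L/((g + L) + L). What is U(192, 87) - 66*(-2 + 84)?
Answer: -849620/157 ≈ -5411.6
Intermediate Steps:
U(L, g) = L/(g + 2*L) (U(L, g) = L/((L + g) + L) = L/(g + 2*L))
U(192, 87) - 66*(-2 + 84) = 192/(87 + 2*192) - 66*(-2 + 84) = 192/(87 + 384) - 66*82 = 192/471 - 5412 = 192*(1/471) - 5412 = 64/157 - 5412 = -849620/157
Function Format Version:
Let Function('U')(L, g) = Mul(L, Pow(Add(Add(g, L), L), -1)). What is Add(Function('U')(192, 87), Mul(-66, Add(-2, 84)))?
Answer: Rational(-849620, 157) ≈ -5411.6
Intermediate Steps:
Function('U')(L, g) = Mul(L, Pow(Add(g, Mul(2, L)), -1)) (Function('U')(L, g) = Mul(L, Pow(Add(Add(L, g), L), -1)) = Mul(L, Pow(Add(g, Mul(2, L)), -1)))
Add(Function('U')(192, 87), Mul(-66, Add(-2, 84))) = Add(Mul(192, Pow(Add(87, Mul(2, 192)), -1)), Mul(-66, Add(-2, 84))) = Add(Mul(192, Pow(Add(87, 384), -1)), Mul(-66, 82)) = Add(Mul(192, Pow(471, -1)), -5412) = Add(Mul(192, Rational(1, 471)), -5412) = Add(Rational(64, 157), -5412) = Rational(-849620, 157)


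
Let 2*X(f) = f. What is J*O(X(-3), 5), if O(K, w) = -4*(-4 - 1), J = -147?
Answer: -2940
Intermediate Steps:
X(f) = f/2
O(K, w) = 20 (O(K, w) = -4*(-5) = 20)
J*O(X(-3), 5) = -147*20 = -2940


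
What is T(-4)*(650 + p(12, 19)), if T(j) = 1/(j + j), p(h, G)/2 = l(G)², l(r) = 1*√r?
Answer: -86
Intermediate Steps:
l(r) = √r
p(h, G) = 2*G (p(h, G) = 2*(√G)² = 2*G)
T(j) = 1/(2*j)
T(-4)*(650 + p(12, 19)) = ((½)/(-4))*(650 + 2*19) = ((½)*(-¼))*(650 + 38) = -⅛*688 = -86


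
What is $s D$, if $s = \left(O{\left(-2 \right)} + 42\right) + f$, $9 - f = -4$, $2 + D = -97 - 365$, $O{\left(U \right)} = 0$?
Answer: $-25520$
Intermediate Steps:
$D = -464$ ($D = -2 - 462 = -464$)
$f = 13$ ($f = 9 - -4 = 9 + 4 = 13$)
$s = 55$ ($s = \left(0 + 42\right) + 13 = 42 + 13 = 55$)
$s D = 55 \left(-464\right) = -25520$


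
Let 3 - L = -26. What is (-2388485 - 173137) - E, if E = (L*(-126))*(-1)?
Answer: -2565276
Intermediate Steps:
L = 29 (L = 3 - 1*(-26) = 3 + 26 = 29)
E = 3654 (E = (29*(-126))*(-1) = -3654*(-1) = 3654)
(-2388485 - 173137) - E = (-2388485 - 173137) - 1*3654 = -2561622 - 3654 = -2565276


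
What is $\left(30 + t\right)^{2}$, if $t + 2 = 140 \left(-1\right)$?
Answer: $12544$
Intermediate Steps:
$t = -142$ ($t = -2 + 140 \left(-1\right) = -2 - 140 = -142$)
$\left(30 + t\right)^{2} = \left(30 - 142\right)^{2} = \left(-112\right)^{2} = 12544$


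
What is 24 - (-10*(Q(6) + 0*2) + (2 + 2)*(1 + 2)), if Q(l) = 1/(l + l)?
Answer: 77/6 ≈ 12.833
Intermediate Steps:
Q(l) = 1/(2*l)
24 - (-10*(Q(6) + 0*2) + (2 + 2)*(1 + 2)) = 24 - (-10*((½)/6 + 0*2) + (2 + 2)*(1 + 2)) = 24 - (-10*((½)*(⅙) + 0) + 4*3) = 24 - (-10*(1/12 + 0) + 12) = 24 - (-10*1/12 + 12) = 24 - (-⅚ + 12) = 24 - 1*67/6 = 24 - 67/6 = 77/6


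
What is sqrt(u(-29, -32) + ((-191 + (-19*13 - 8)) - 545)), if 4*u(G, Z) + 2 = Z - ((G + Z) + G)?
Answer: I*sqrt(977) ≈ 31.257*I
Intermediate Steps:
u(G, Z) = -1/2 - G/2 (u(G, Z) = -1/2 + (Z - ((G + Z) + G))/4 = -1/2 + (Z - (Z + 2*G))/4 = -1/2 + (Z + (-Z - 2*G))/4 = -1/2 + (-2*G)/4 = -1/2 - G/2)
sqrt(u(-29, -32) + ((-191 + (-19*13 - 8)) - 545)) = sqrt((-1/2 - 1/2*(-29)) + ((-191 + (-19*13 - 8)) - 545)) = sqrt((-1/2 + 29/2) + ((-191 + (-247 - 8)) - 545)) = sqrt(14 + ((-191 - 255) - 545)) = sqrt(14 + (-446 - 545)) = sqrt(14 - 991) = sqrt(-977) = I*sqrt(977)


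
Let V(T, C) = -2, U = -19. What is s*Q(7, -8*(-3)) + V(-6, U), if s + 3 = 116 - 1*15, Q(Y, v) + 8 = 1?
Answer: -688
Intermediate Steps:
Q(Y, v) = -7 (Q(Y, v) = -8 + 1 = -7)
s = 98 (s = -3 + (116 - 1*15) = -3 + (116 - 15) = -3 + 101 = 98)
s*Q(7, -8*(-3)) + V(-6, U) = 98*(-7) - 2 = -686 - 2 = -688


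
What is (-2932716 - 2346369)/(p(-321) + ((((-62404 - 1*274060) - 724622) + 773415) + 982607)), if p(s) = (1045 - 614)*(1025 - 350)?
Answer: -5279085/985861 ≈ -5.3548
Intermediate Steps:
p(s) = 290925 (p(s) = 431*675 = 290925)
(-2932716 - 2346369)/(p(-321) + ((((-62404 - 1*274060) - 724622) + 773415) + 982607)) = (-2932716 - 2346369)/(290925 + ((((-62404 - 1*274060) - 724622) + 773415) + 982607)) = -5279085/(290925 + ((((-62404 - 274060) - 724622) + 773415) + 982607)) = -5279085/(290925 + (((-336464 - 724622) + 773415) + 982607)) = -5279085/(290925 + ((-1061086 + 773415) + 982607)) = -5279085/(290925 + (-287671 + 982607)) = -5279085/(290925 + 694936) = -5279085/985861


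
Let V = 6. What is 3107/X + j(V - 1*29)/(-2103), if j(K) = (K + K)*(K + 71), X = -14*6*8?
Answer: -1683415/471072 ≈ -3.5736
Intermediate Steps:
X = -672 (X = -84*8 = -672)
j(K) = 2*K*(71 + K) (j(K) = (2*K)*(71 + K) = 2*K*(71 + K))
3107/X + j(V - 1*29)/(-2103) = 3107/(-672) + (2*(6 - 1*29)*(71 + (6 - 1*29)))/(-2103) = 3107*(-1/672) + (2*(6 - 29)*(71 + (6 - 29)))*(-1/2103) = -3107/672 + (2*(-23)*(71 - 23))*(-1/2103) = -3107/672 + (2*(-23)*48)*(-1/2103) = -3107/672 - 2208*(-1/2103) = -3107/672 + 736/701 = -1683415/471072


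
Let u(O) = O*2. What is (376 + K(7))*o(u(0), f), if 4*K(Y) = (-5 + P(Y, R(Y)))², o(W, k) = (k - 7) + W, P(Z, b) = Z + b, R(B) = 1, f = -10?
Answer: -25721/4 ≈ -6430.3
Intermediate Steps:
u(O) = 2*O
o(W, k) = -7 + W + k (o(W, k) = (-7 + k) + W = -7 + W + k)
K(Y) = (-4 + Y)²/4 (K(Y) = (-5 + (Y + 1))²/4 = (-5 + (1 + Y))²/4 = (-4 + Y)²/4)
(376 + K(7))*o(u(0), f) = (376 + (-4 + 7)²/4)*(-7 + 2*0 - 10) = (376 + (¼)*3²)*(-7 + 0 - 10) = (376 + (¼)*9)*(-17) = (376 + 9/4)*(-17) = (1513/4)*(-17) = -25721/4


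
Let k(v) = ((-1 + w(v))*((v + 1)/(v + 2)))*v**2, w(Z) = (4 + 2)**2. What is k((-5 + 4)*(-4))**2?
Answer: 1960000/9 ≈ 2.1778e+5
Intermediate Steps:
w(Z) = 36 (w(Z) = 6**2 = 36)
k(v) = 35*v**2*(1 + v)/(2 + v) (k(v) = ((-1 + 36)*((v + 1)/(v + 2)))*v**2 = (35*((1 + v)/(2 + v)))*v**2 = (35*(1 + v)/(2 + v))*v**2 = 35*v**2*(1 + v)/(2 + v))
k((-5 + 4)*(-4))**2 = (35*((-5 + 4)*(-4))**2*(1 + (-5 + 4)*(-4))/(2 + (-5 + 4)*(-4)))**2 = (35*(-1*(-4))**2*(1 - 1*(-4))/(2 - 1*(-4)))**2 = (35*4**2*(1 + 4)/(2 + 4))**2 = (35*16*5/6)**2 = (35*16*(1/6)*5)**2 = (1400/3)**2 = 1960000/9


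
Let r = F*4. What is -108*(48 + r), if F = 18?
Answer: -12960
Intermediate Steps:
r = 72 (r = 18*4 = 72)
-108*(48 + r) = -108*(48 + 72) = -108*120 = -12960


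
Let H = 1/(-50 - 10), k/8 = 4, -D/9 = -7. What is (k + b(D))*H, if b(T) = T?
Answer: -19/12 ≈ -1.5833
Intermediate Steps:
D = 63 (D = -9*(-7) = 63)
k = 32 (k = 8*4 = 32)
H = -1/60 (H = 1/(-60) = -1/60 ≈ -0.016667)
(k + b(D))*H = (32 + 63)*(-1/60) = 95*(-1/60) = -19/12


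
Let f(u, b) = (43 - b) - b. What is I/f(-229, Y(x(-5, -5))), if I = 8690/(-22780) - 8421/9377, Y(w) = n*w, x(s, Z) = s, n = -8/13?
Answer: -355311463/10231826074 ≈ -0.034726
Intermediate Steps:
n = -8/13 (n = -8*1/13 = -8/13 ≈ -0.61539)
Y(w) = -8*w/13
I = -27331651/21360806 (I = 8690*(-1/22780) - 8421*1/9377 = -869/2278 - 8421/9377 = -27331651/21360806 ≈ -1.2795)
f(u, b) = 43 - 2*b
I/f(-229, Y(x(-5, -5))) = -27331651/(21360806*(43 - (-16)*(-5)/13)) = -27331651/(21360806*(43 - 2*40/13)) = -27331651/(21360806*(43 - 80/13)) = -27331651/(21360806*479/13) = -27331651/21360806*13/479 = -355311463/10231826074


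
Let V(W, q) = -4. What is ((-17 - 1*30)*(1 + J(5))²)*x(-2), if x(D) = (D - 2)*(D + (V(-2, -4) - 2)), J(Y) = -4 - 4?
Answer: -73696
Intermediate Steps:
J(Y) = -8
x(D) = (-6 + D)*(-2 + D) (x(D) = (D - 2)*(D + (-4 - 2)) = (-2 + D)*(D - 6) = (-2 + D)*(-6 + D) = (-6 + D)*(-2 + D))
((-17 - 1*30)*(1 + J(5))²)*x(-2) = ((-17 - 1*30)*(1 - 8)²)*(12 + (-2)² - 8*(-2)) = ((-17 - 30)*(-7)²)*(12 + 4 + 16) = -47*49*32 = -2303*32 = -73696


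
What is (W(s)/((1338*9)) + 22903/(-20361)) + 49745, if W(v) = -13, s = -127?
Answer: 4065519770357/81729054 ≈ 49744.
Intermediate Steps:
(W(s)/((1338*9)) + 22903/(-20361)) + 49745 = (-13/(1338*9) + 22903/(-20361)) + 49745 = (-13/12042 + 22903*(-1/20361)) + 49745 = (-13*1/12042 - 22903/20361) + 49745 = (-13/12042 - 22903/20361) + 49745 = -92020873/81729054 + 49745 = 4065519770357/81729054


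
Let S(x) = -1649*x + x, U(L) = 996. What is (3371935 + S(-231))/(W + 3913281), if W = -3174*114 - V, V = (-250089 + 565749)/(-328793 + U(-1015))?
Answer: 1230098561531/1164153332325 ≈ 1.0566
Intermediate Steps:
S(x) = -1648*x
V = -315660/327797 (V = (-250089 + 565749)/(-328793 + 996) = 315660/(-327797) = 315660*(-1/327797) = -315660/327797 ≈ -0.96297)
W = -118608439632/327797 (W = -3174*114 - 1*(-315660/327797) = -361836 + 315660/327797 = -118608439632/327797 ≈ -3.6184e+5)
(3371935 + S(-231))/(W + 3913281) = (3371935 - 1648*(-231))/(-118608439632/327797 + 3913281) = (3371935 + 380688)/(1164153332325/327797) = 3752623*(327797/1164153332325) = 1230098561531/1164153332325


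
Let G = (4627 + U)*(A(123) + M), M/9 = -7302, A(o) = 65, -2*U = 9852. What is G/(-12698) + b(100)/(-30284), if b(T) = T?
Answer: -21231559641/13733794 ≈ -1545.9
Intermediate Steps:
U = -4926 (U = -1/2*9852 = -4926)
M = -65718 (M = 9*(-7302) = -65718)
G = 19630247 (G = (4627 - 4926)*(65 - 65718) = -299*(-65653) = 19630247)
G/(-12698) + b(100)/(-30284) = 19630247/(-12698) + 100/(-30284) = 19630247*(-1/12698) + 100*(-1/30284) = -2804321/1814 - 25/7571 = -21231559641/13733794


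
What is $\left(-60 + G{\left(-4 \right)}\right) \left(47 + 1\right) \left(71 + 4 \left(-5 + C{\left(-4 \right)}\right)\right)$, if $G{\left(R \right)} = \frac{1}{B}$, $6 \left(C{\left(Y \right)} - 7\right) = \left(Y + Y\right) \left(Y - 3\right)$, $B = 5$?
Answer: $- \frac{1669616}{5} \approx -3.3392 \cdot 10^{5}$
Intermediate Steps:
$C{\left(Y \right)} = 7 + \frac{Y \left(-3 + Y\right)}{3}$ ($C{\left(Y \right)} = 7 + \frac{\left(Y + Y\right) \left(Y - 3\right)}{6} = 7 + \frac{2 Y \left(-3 + Y\right)}{6} = 7 + \frac{Y \left(-3 + Y\right)}{3}$)
$G{\left(R \right)} = \frac{1}{5}$
$\left(-60 + G{\left(-4 \right)}\right) \left(47 + 1\right) \left(71 + 4 \left(-5 + C{\left(-4 \right)}\right)\right) = \left(-60 + \frac{1}{5}\right) \left(47 + 1\right) \left(71 + 4 \left(-5 + \left(7 - -4 + \frac{\left(-4\right)^{2}}{3}\right)\right)\right) = - \frac{299 \cdot 48 \left(71 + 4 \left(-5 + \left(7 + 4 + \frac{1}{3} \cdot 16\right)\right)\right)}{5} = - \frac{299 \cdot 48 \left(71 + 4 \left(-5 + \left(7 + 4 + \frac{16}{3}\right)\right)\right)}{5} = - \frac{299 \cdot 48 \left(71 + 4 \left(-5 + \frac{49}{3}\right)\right)}{5} = - \frac{299 \cdot 48 \left(71 + 4 \cdot \frac{34}{3}\right)}{5} = - \frac{299 \cdot 48 \left(71 + \frac{136}{3}\right)}{5} = - \frac{299 \cdot 48 \cdot \frac{349}{3}}{5} = \left(- \frac{299}{5}\right) 5584 = - \frac{1669616}{5}$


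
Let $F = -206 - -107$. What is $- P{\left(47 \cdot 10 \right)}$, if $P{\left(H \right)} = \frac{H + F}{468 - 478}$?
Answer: $\frac{371}{10} \approx 37.1$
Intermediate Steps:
$F = -99$ ($F = -206 + 107 = -99$)
$P{\left(H \right)} = \frac{99}{10} - \frac{H}{10}$ ($P{\left(H \right)} = \frac{H - 99}{468 - 478} = \frac{-99 + H}{-10} = \left(-99 + H\right) \left(- \frac{1}{10}\right) = \frac{99}{10} - \frac{H}{10}$)
$- P{\left(47 \cdot 10 \right)} = - (\frac{99}{10} - \frac{47 \cdot 10}{10}) = - (\frac{99}{10} - 47) = \left(-1\right) \left(- \frac{371}{10}\right) = \frac{371}{10}$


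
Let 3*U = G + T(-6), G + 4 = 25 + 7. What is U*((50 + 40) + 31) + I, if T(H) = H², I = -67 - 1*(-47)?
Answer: 7684/3 ≈ 2561.3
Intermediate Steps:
I = -20 (I = -67 + 47 = -20)
G = 28 (G = -4 + (25 + 7) = -4 + 32 = 28)
U = 64/3 (U = (28 + (-6)²)/3 = (28 + 36)/3 = (⅓)*64 = 64/3 ≈ 21.333)
U*((50 + 40) + 31) + I = 64*((50 + 40) + 31)/3 - 20 = 64*(90 + 31)/3 - 20 = (64/3)*121 - 20 = 7744/3 - 20 = 7684/3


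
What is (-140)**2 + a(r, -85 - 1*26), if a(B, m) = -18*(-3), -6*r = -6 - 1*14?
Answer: 19654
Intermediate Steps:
r = 10/3 (r = -(-6 - 1*14)/6 = -(-6 - 14)/6 = -1/6*(-20) = 10/3 ≈ 3.3333)
a(B, m) = 54
(-140)**2 + a(r, -85 - 1*26) = (-140)**2 + 54 = 19600 + 54 = 19654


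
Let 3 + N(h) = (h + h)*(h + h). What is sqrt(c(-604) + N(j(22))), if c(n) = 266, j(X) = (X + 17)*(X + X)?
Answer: sqrt(11778887) ≈ 3432.0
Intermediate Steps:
j(X) = 2*X*(17 + X) (j(X) = (17 + X)*(2*X) = 2*X*(17 + X))
N(h) = -3 + 4*h**2 (N(h) = -3 + (h + h)*(h + h) = -3 + (2*h)*(2*h) = -3 + 4*h**2)
sqrt(c(-604) + N(j(22))) = sqrt(266 + (-3 + 4*(2*22*(17 + 22))**2)) = sqrt(266 + (-3 + 4*(2*22*39)**2)) = sqrt(266 + (-3 + 4*1716**2)) = sqrt(266 + (-3 + 4*2944656)) = sqrt(266 + (-3 + 11778624)) = sqrt(266 + 11778621) = sqrt(11778887)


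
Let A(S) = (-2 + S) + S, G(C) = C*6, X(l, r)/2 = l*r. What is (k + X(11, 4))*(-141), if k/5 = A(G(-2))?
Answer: 5922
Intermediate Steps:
X(l, r) = 2*l*r (X(l, r) = 2*(l*r) = 2*l*r)
G(C) = 6*C
A(S) = -2 + 2*S
k = -130 (k = 5*(-2 + 2*(6*(-2))) = 5*(-2 + 2*(-12)) = 5*(-2 - 24) = 5*(-26) = -130)
(k + X(11, 4))*(-141) = (-130 + 2*11*4)*(-141) = (-130 + 88)*(-141) = -42*(-141) = 5922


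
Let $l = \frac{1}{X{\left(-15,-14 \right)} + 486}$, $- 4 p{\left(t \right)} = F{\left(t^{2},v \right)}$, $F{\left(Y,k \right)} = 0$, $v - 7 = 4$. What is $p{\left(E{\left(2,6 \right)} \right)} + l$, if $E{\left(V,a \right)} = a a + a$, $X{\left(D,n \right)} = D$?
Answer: $\frac{1}{471} \approx 0.0021231$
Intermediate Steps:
$v = 11$ ($v = 7 + 4 = 11$)
$E{\left(V,a \right)} = a + a^{2}$ ($E{\left(V,a \right)} = a^{2} + a = a + a^{2}$)
$p{\left(t \right)} = 0$ ($p{\left(t \right)} = \left(- \frac{1}{4}\right) 0 = 0$)
$l = \frac{1}{471}$ ($l = \frac{1}{-15 + 486} = \frac{1}{471} \approx 0.0021231$)
$p{\left(E{\left(2,6 \right)} \right)} + l = 0 + \frac{1}{471} = \frac{1}{471}$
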